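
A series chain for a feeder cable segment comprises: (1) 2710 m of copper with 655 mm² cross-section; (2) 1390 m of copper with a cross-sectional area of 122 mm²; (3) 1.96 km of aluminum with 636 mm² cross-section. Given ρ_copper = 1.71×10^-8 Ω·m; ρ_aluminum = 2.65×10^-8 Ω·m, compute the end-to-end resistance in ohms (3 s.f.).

0.347 Ω

Seg 1: A = 655 mm² = 6.550e-04 m²
R_1 = (1.71×10^-8)(2710)/(6.550e-04) = 0.07075 Ω
Seg 2: A = 122 mm² = 1.220e-04 m²
R_2 = (1.71×10^-8)(1390)/(1.220e-04) = 0.1948 Ω
Seg 3: A = 636 mm² = 6.360e-04 m²
R_3 = (2.65×10^-8)(1960)/(6.360e-04) = 0.08167 Ω
R_total = R_1 + R_2 + R_3 = 0.347 Ω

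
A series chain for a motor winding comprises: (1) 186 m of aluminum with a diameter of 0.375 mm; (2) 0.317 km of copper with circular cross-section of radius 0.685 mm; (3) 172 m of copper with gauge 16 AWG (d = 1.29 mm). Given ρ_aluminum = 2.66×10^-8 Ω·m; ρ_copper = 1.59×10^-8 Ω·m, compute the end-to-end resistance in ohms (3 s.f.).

50.3 Ω

Seg 1: A = π(d/2)² = π(1.8750e-04 m)² = 1.104e-07 m²
R_1 = (2.66×10^-8)(186)/(1.104e-07) = 44.8 Ω
Seg 2: A = πr² = π(6.8500e-04 m)² = 1.474e-06 m²
R_2 = (1.59×10^-8)(317)/(1.474e-06) = 3.419 Ω
Seg 3: A = π(1.29/2 mm)² = π(6.4500e-04 m)² = 1.307e-06 m²
R_3 = (1.59×10^-8)(172)/(1.307e-06) = 2.092 Ω
R_total = R_1 + R_2 + R_3 = 50.3 Ω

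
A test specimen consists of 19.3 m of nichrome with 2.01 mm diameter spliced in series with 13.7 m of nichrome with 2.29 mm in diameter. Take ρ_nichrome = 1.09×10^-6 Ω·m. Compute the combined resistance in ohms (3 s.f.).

Segment 1: A = π(d/2)² = π(1.0050e-03 m)² = 3.173e-06 m²
R₁ = ρL/A = (1.09×10^-6)(19.3)/(3.173e-06) = 6.63 Ω
Segment 2: A = π(d/2)² = π(1.1450e-03 m)² = 4.119e-06 m²
R₂ = (1.09×10^-6)(13.7)/(4.119e-06) = 3.626 Ω
R = R₁ + R₂ = 10.3 Ω

10.3 Ω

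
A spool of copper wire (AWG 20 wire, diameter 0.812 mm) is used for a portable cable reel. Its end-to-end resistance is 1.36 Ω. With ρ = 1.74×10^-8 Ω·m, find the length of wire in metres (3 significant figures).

40.5 m

A = π(0.812/2 mm)² = π(4.0600e-04 m)² = 5.178e-07 m²
L = RA/ρ = (1.36)(5.178e-07)/(1.74×10^-8) = 40.5 m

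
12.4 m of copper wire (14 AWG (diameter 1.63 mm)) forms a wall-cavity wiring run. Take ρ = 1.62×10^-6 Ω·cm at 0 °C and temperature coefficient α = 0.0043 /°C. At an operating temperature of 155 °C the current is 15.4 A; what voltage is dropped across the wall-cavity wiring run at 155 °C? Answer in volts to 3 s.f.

2.47 V

ρ = 1.62×10^-6 Ω·cm = 1.62×10^-8 Ω·m
A = π(1.63/2 mm)² = π(8.1500e-04 m)² = 2.087e-06 m²
R₍0₎ = ρL/A = (1.62×10^-8)(12.4)/(2.087e-06) = 0.09627 Ω
R₍155₎ = R₍0₎(1 + αΔT) = 0.09627 × (1 + 0.0043×155) = 0.1604 Ω
V = IR = 15.4 × 0.1604 = 2.47 V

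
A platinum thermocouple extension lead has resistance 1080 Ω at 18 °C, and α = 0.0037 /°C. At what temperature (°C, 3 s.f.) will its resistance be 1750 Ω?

R = R₀(1 + α(T − T₀)) ⇒ T = T₀ + (R/R₀ − 1)/α
T = 18 + (1750/1080 − 1)/0.0037 = 18 + (0.6204)/0.0037 = 186 °C

186 °C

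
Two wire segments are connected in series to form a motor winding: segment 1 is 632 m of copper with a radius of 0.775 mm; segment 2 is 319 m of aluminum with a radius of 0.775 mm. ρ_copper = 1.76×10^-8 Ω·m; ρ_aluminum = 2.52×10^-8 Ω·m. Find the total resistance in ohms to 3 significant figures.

10.2 Ω

Segment 1: A = πr² = π(7.7500e-04 m)² = 1.887e-06 m²
R₁ = ρL/A = (1.76×10^-8)(632)/(1.887e-06) = 5.895 Ω
R₂ = (2.52×10^-8)(319)/(1.887e-06) = 4.26 Ω
R = R₁ + R₂ = 10.2 Ω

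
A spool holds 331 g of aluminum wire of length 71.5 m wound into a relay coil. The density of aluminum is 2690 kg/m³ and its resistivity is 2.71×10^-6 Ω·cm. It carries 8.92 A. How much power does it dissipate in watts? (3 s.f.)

ρ = 2.71×10^-6 Ω·cm = 2.71×10^-8 Ω·m
A = m/(density·L) = 0.331/(2690×71.5) = 1.7210e-06 m²
R = ρL/A = (2.71×10^-8)(71.5)/(1.7210e-06) = 1.126 Ω
P = I²R = (8.92)² × 1.126 = 89.6 W

89.6 W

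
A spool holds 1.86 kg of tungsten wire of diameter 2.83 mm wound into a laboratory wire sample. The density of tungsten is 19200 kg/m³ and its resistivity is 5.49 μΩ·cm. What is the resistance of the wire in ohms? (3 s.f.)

ρ = 5.49 μΩ·cm = 5.49×10^-8 Ω·m
A = π(d/2)² = π(1.4150e-03 m)² = 6.2902e-06 m²
L = m/(density·A) = 1.86/(19200×6.2902e-06) = 15.4 m
R = ρL/A = (5.49×10^-8)(15.4)/(6.2902e-06) = 0.134 Ω

0.134 Ω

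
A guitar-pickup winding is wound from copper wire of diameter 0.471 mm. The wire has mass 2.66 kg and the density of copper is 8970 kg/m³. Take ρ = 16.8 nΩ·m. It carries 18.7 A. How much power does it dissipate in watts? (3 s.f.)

ρ = 16.8 nΩ·m = 1.68×10^-8 Ω·m
A = π(d/2)² = π(2.3550e-04 m)² = 1.7423e-07 m²
L = m/(density·A) = 2.66/(8970×1.7423e-07) = 1702 m
R = ρL/A = (1.68×10^-8)(1702)/(1.7423e-07) = 164.1 Ω
P = I²R = (18.7)² × 164.1 = 57400 W

57400 W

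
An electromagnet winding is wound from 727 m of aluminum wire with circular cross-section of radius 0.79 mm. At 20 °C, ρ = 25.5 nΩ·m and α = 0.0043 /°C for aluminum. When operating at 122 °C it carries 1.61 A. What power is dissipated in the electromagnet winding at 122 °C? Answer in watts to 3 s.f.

35.3 W

ρ = 25.5 nΩ·m = 2.55×10^-8 Ω·m
A = πr² = π(7.9000e-04 m)² = 1.961e-06 m²
R₍20₎ = ρL/A = (2.55×10^-8)(727)/(1.961e-06) = 9.455 Ω
R₍122₎ = R₍20₎(1 + αΔT) = 9.455 × (1 + 0.0043×102) = 13.6 Ω
P = I²R = (1.61)² × 13.6 = 35.3 W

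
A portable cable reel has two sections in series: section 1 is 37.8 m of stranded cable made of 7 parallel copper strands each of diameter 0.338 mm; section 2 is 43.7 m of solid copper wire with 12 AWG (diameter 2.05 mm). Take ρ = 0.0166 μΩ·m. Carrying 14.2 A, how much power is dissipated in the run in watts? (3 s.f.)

246 W

ρ = 0.0166 μΩ·m = 1.66×10^-8 Ω·m
Section 1: A_strand = π(1.6900e-04)² = 8.973e-08 m²; R₁ = ρL/(N·A_s) = (1.66×10^-8)(37.8)/(7×8.973e-08) = 0.999 Ω
Section 2: A = π(2.05/2 mm)² = π(1.0250e-03 m)² = 3.301e-06 m²
R₂ = (1.66×10^-8)(43.7)/(3.301e-06) = 0.2198 Ω
R = R₁ + R₂ = 1.219 Ω
P = I²R = (14.2)² × 1.219 = 246 W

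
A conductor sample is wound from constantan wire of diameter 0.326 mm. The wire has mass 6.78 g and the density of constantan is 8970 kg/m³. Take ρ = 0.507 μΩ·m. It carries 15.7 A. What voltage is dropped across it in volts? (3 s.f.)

864 V

ρ = 0.507 μΩ·m = 5.07×10^-7 Ω·m
A = π(d/2)² = π(1.6300e-04 m)² = 8.3469e-08 m²
L = m/(density·A) = 0.00678/(8970×8.3469e-08) = 9.055 m
R = ρL/A = (5.07×10^-7)(9.055)/(8.3469e-08) = 55 Ω
V = IR = 15.7 × 55 = 864 V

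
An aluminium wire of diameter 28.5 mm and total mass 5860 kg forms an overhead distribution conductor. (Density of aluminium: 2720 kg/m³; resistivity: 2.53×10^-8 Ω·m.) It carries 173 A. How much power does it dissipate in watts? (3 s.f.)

4010 W

A = π(d/2)² = π(1.4250e-02 m)² = 6.3794e-04 m²
L = m/(density·A) = 5860/(2720×6.3794e-04) = 3377 m
R = ρL/A = (2.53×10^-8)(3377)/(6.3794e-04) = 0.1339 Ω
P = I²R = (173)² × 0.1339 = 4010 W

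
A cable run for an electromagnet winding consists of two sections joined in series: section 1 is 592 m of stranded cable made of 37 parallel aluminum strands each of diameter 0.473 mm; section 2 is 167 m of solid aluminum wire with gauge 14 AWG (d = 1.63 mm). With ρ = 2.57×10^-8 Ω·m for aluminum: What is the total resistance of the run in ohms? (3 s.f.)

4.40 Ω

Section 1: A_strand = π(2.3650e-04)² = 1.757e-07 m²; R₁ = ρL/(N·A_s) = (2.57×10^-8)(592)/(37×1.757e-07) = 2.34 Ω
Section 2: A = π(1.63/2 mm)² = π(8.1500e-04 m)² = 2.087e-06 m²
R₂ = (2.57×10^-8)(167)/(2.087e-06) = 2.057 Ω
R = R₁ + R₂ = 4.40 Ω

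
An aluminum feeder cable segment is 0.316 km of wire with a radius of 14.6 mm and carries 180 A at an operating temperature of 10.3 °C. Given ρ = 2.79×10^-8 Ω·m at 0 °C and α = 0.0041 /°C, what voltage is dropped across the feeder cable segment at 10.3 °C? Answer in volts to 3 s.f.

2.47 V

A = πr² = π(1.4600e-02 m)² = 6.697e-04 m²
R₍0₎ = ρL/A = (2.79×10^-8)(316)/(6.697e-04) = 0.01317 Ω
R₍10.3₎ = R₍0₎(1 + αΔT) = 0.01317 × (1 + 0.0041×10.3) = 0.01372 Ω
V = IR = 180 × 0.01372 = 2.47 V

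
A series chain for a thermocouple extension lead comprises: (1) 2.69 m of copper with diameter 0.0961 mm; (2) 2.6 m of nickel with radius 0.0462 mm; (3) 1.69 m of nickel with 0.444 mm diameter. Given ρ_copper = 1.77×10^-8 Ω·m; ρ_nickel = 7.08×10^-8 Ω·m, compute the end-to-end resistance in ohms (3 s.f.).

Seg 1: A = π(d/2)² = π(4.8050e-05 m)² = 7.253e-09 m²
R_1 = (1.77×10^-8)(2.69)/(7.253e-09) = 6.564 Ω
Seg 2: A = πr² = π(4.6200e-05 m)² = 6.706e-09 m²
R_2 = (7.08×10^-8)(2.6)/(6.706e-09) = 27.45 Ω
Seg 3: A = π(d/2)² = π(2.2200e-04 m)² = 1.548e-07 m²
R_3 = (7.08×10^-8)(1.69)/(1.548e-07) = 0.7728 Ω
R_total = R_1 + R_2 + R_3 = 34.8 Ω

34.8 Ω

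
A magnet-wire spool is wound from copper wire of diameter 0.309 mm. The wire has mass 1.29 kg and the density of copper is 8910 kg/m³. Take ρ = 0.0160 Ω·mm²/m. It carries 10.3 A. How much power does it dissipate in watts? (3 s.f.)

ρ = 0.0160 Ω·mm²/m = 1.60×10^-8 Ω·m
A = π(d/2)² = π(1.5450e-04 m)² = 7.4991e-08 m²
L = m/(density·A) = 1.29/(8910×7.4991e-08) = 1931 m
R = ρL/A = (1.60×10^-8)(1931)/(7.4991e-08) = 411.9 Ω
P = I²R = (10.3)² × 411.9 = 43700 W

43700 W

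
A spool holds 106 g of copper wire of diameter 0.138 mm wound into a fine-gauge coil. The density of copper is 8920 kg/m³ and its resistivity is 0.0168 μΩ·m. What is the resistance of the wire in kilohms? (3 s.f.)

0.892 kΩ

ρ = 0.0168 μΩ·m = 1.68×10^-8 Ω·m
A = π(d/2)² = π(6.9000e-05 m)² = 1.4957e-08 m²
L = m/(density·A) = 0.106/(8920×1.4957e-08) = 794.5 m
R = ρL/A = (1.68×10^-8)(794.5)/(1.4957e-08) = 0.892 kΩ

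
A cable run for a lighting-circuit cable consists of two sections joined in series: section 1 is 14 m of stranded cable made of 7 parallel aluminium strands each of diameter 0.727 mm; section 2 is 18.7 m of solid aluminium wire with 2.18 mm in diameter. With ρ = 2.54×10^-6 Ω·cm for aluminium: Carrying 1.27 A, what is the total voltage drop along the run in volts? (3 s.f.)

0.317 V

ρ = 2.54×10^-6 Ω·cm = 2.54×10^-8 Ω·m
Section 1: A_strand = π(3.6350e-04)² = 4.151e-07 m²; R₁ = ρL/(N·A_s) = (2.54×10^-8)(14)/(7×4.151e-07) = 0.1224 Ω
Section 2: A = π(d/2)² = π(1.0900e-03 m)² = 3.733e-06 m²
R₂ = (2.54×10^-8)(18.7)/(3.733e-06) = 0.1273 Ω
R = R₁ + R₂ = 0.2496 Ω
V = IR = 1.27 × 0.2496 = 0.317 V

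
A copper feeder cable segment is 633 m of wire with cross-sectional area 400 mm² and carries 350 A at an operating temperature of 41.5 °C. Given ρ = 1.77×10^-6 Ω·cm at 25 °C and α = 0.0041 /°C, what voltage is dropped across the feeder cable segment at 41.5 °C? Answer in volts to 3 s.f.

10.5 V

ρ = 1.77×10^-6 Ω·cm = 1.77×10^-8 Ω·m
A = 400 mm² = 4.000e-04 m²
R₍25₎ = ρL/A = (1.77×10^-8)(633)/(4.000e-04) = 0.02801 Ω
R₍41.5₎ = R₍25₎(1 + αΔT) = 0.02801 × (1 + 0.0041×16.5) = 0.02991 Ω
V = IR = 350 × 0.02991 = 10.5 V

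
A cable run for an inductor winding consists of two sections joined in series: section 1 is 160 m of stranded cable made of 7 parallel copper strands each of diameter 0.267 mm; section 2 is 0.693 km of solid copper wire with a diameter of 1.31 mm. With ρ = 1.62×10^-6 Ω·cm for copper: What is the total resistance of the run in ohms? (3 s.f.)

14.9 Ω

ρ = 1.62×10^-6 Ω·cm = 1.62×10^-8 Ω·m
Section 1: A_strand = π(1.3350e-04)² = 5.599e-08 m²; R₁ = ρL/(N·A_s) = (1.62×10^-8)(160)/(7×5.599e-08) = 6.613 Ω
Section 2: A = π(d/2)² = π(6.5500e-04 m)² = 1.348e-06 m²
R₂ = (1.62×10^-8)(693)/(1.348e-06) = 8.329 Ω
R = R₁ + R₂ = 14.9 Ω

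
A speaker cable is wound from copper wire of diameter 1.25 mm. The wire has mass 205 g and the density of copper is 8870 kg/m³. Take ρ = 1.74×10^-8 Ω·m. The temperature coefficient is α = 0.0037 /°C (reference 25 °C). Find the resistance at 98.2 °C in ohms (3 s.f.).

0.339 Ω

A = π(d/2)² = π(6.2500e-04 m)² = 1.2272e-06 m²
L = m/(density·A) = 0.205/(8870×1.2272e-06) = 18.83 m
R = ρL/A = (1.74×10^-8)(18.83)/(1.2272e-06) = 0.267 Ω
R(98.2 °C) = 0.267 × (1 + 0.0037×73.2) = 0.339 Ω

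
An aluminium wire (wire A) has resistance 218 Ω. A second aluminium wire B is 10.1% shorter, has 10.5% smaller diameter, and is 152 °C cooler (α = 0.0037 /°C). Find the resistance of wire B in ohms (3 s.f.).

107 Ω

R ∝ ρL/d² with ρ ∝ (1+αΔT), so R_B/R_A = (1 − 10.1/100) × (1 − 10.5/100)⁻² × (1 − 0.0037×152)
= 0.899 × 1.248 × 0.4376 = 0.4911
R_B = 0.4911 × 218 = 107 Ω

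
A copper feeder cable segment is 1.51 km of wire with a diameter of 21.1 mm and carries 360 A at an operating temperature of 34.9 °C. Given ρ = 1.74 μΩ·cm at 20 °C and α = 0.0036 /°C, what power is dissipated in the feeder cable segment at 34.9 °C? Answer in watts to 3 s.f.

10300 W

ρ = 1.74 μΩ·cm = 1.74×10^-8 Ω·m
A = π(d/2)² = π(1.0550e-02 m)² = 3.497e-04 m²
R₍20₎ = ρL/A = (1.74×10^-8)(1510)/(3.497e-04) = 0.07514 Ω
R₍34.9₎ = R₍20₎(1 + αΔT) = 0.07514 × (1 + 0.0036×14.9) = 0.07917 Ω
P = I²R = (360)² × 0.07917 = 10300 W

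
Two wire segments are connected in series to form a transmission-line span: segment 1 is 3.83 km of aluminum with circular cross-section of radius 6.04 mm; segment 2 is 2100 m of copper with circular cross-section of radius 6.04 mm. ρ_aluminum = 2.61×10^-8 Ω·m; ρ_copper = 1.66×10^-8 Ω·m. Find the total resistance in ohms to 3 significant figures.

1.18 Ω

Segment 1: A = πr² = π(6.0400e-03 m)² = 1.146e-04 m²
R₁ = ρL/A = (2.61×10^-8)(3830)/(1.146e-04) = 0.8722 Ω
R₂ = (1.66×10^-8)(2100)/(1.146e-04) = 0.3042 Ω
R = R₁ + R₂ = 1.18 Ω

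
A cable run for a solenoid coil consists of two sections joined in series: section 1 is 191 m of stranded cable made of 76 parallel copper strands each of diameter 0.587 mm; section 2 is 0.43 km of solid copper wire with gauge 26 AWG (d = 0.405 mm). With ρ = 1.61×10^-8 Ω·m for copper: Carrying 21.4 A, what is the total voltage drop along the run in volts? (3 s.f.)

1150 V

Section 1: A_strand = π(2.9350e-04)² = 2.706e-07 m²; R₁ = ρL/(N·A_s) = (1.61×10^-8)(191)/(76×2.706e-07) = 0.1495 Ω
Section 2: A = π(0.405/2 mm)² = π(2.0250e-04 m)² = 1.288e-07 m²
R₂ = (1.61×10^-8)(430)/(1.288e-07) = 53.74 Ω
R = R₁ + R₂ = 53.89 Ω
V = IR = 21.4 × 53.89 = 1150 V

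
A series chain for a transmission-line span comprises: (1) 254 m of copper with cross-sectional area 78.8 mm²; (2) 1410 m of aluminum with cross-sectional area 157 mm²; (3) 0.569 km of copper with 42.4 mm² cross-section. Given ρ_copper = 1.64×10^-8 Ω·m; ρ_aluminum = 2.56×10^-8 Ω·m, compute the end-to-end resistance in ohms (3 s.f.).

Seg 1: A = 78.8 mm² = 7.880e-05 m²
R_1 = (1.64×10^-8)(254)/(7.880e-05) = 0.05286 Ω
Seg 2: A = 157 mm² = 1.570e-04 m²
R_2 = (2.56×10^-8)(1410)/(1.570e-04) = 0.2299 Ω
Seg 3: A = 42.4 mm² = 4.240e-05 m²
R_3 = (1.64×10^-8)(569)/(4.240e-05) = 0.2201 Ω
R_total = R_1 + R_2 + R_3 = 0.503 Ω

0.503 Ω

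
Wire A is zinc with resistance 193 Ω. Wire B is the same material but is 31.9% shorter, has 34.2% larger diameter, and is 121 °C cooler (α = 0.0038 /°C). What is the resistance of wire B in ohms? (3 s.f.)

R ∝ ρL/d² with ρ ∝ (1+αΔT), so R_B/R_A = (1 − 31.9/100) × (1 + 34.2/100)⁻² × (1 − 0.0038×121)
= 0.681 × 0.5553 × 0.5402 = 0.2043
R_B = 0.2043 × 193 = 39.4 Ω

39.4 Ω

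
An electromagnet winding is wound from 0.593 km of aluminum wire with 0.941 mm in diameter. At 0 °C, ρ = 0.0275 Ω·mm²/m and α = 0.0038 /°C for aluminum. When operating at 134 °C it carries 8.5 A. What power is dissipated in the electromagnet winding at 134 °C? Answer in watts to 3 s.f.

2560 W

ρ = 0.0275 Ω·mm²/m = 2.75×10^-8 Ω·m
A = π(d/2)² = π(4.7050e-04 m)² = 6.955e-07 m²
R₍0₎ = ρL/A = (2.75×10^-8)(593)/(6.955e-07) = 23.45 Ω
R₍134₎ = R₍0₎(1 + αΔT) = 23.45 × (1 + 0.0038×134) = 35.39 Ω
P = I²R = (8.5)² × 35.39 = 2560 W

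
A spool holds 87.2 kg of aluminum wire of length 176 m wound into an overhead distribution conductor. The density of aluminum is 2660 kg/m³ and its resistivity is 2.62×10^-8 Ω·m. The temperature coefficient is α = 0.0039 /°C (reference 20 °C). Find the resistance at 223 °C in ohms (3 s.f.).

0.0444 Ω

A = m/(density·L) = 87.2/(2660×176) = 1.8626e-04 m²
R = ρL/A = (2.62×10^-8)(176)/(1.8626e-04) = 0.02476 Ω
R(223 °C) = 0.02476 × (1 + 0.0039×203) = 0.0444 Ω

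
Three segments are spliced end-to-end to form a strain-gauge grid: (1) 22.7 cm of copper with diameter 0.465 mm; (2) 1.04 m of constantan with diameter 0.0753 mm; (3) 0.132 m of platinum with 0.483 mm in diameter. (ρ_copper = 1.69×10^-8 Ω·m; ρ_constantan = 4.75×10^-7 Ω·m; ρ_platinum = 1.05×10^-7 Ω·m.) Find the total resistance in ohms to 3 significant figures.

Seg 1: A = π(d/2)² = π(2.3250e-04 m)² = 1.698e-07 m²
R_1 = (1.69×10^-8)(0.227)/(1.698e-07) = 0.02259 Ω
Seg 2: A = π(d/2)² = π(3.7650e-05 m)² = 4.453e-09 m²
R_2 = (4.75×10^-7)(1.04)/(4.453e-09) = 110.9 Ω
Seg 3: A = π(d/2)² = π(2.4150e-04 m)² = 1.832e-07 m²
R_3 = (1.05×10^-7)(0.132)/(1.832e-07) = 0.07564 Ω
R_total = R_1 + R_2 + R_3 = 111 Ω

111 Ω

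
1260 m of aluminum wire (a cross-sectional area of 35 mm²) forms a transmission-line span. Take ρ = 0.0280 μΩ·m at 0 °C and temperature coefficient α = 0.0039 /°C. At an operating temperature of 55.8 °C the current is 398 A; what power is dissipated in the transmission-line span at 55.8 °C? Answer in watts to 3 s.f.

ρ = 0.0280 μΩ·m = 2.80×10^-8 Ω·m
A = 35 mm² = 3.500e-05 m²
R₍0₎ = ρL/A = (2.80×10^-8)(1260)/(3.500e-05) = 1.008 Ω
R₍55.8₎ = R₍0₎(1 + αΔT) = 1.008 × (1 + 0.0039×55.8) = 1.227 Ω
P = I²R = (398)² × 1.227 = 1.94×10^5 W

1.94×10^5 W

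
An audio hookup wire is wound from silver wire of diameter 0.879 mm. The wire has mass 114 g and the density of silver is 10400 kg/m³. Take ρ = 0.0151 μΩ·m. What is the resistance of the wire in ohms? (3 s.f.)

ρ = 0.0151 μΩ·m = 1.51×10^-8 Ω·m
A = π(d/2)² = π(4.3950e-04 m)² = 6.0683e-07 m²
L = m/(density·A) = 0.114/(10400×6.0683e-07) = 18.06 m
R = ρL/A = (1.51×10^-8)(18.06)/(6.0683e-07) = 0.449 Ω

0.449 Ω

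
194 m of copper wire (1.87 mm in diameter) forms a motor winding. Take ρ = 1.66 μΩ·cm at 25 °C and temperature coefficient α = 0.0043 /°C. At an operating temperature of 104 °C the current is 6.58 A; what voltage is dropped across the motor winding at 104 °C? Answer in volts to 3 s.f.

10.3 V

ρ = 1.66 μΩ·cm = 1.66×10^-8 Ω·m
A = π(d/2)² = π(9.3500e-04 m)² = 2.746e-06 m²
R₍25₎ = ρL/A = (1.66×10^-8)(194)/(2.746e-06) = 1.173 Ω
R₍104₎ = R₍25₎(1 + αΔT) = 1.173 × (1 + 0.0043×79) = 1.571 Ω
V = IR = 6.58 × 1.571 = 10.3 V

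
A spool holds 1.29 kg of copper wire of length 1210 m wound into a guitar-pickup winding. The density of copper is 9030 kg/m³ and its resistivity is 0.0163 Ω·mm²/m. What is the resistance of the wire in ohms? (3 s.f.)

167 Ω

ρ = 0.0163 Ω·mm²/m = 1.63×10^-8 Ω·m
A = m/(density·L) = 1.29/(9030×1210) = 1.1806e-07 m²
R = ρL/A = (1.63×10^-8)(1210)/(1.1806e-07) = 167 Ω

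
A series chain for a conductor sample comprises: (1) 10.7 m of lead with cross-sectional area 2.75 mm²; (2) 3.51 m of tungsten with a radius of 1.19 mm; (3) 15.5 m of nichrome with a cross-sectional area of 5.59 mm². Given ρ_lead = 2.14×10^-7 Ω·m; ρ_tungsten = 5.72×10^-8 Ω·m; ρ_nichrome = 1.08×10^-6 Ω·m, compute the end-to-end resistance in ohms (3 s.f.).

3.87 Ω

Seg 1: A = 2.75 mm² = 2.750e-06 m²
R_1 = (2.14×10^-7)(10.7)/(2.750e-06) = 0.8327 Ω
Seg 2: A = πr² = π(1.1900e-03 m)² = 4.449e-06 m²
R_2 = (5.72×10^-8)(3.51)/(4.449e-06) = 0.04513 Ω
Seg 3: A = 5.59 mm² = 5.590e-06 m²
R_3 = (1.08×10^-6)(15.5)/(5.590e-06) = 2.995 Ω
R_total = R_1 + R_2 + R_3 = 3.87 Ω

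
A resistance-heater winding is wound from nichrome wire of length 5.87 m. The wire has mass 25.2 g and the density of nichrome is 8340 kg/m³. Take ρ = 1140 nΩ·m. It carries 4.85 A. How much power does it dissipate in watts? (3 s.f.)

ρ = 1140 nΩ·m = 1.14×10^-6 Ω·m
A = m/(density·L) = 0.0252/(8340×5.87) = 5.1475e-07 m²
R = ρL/A = (1.14×10^-6)(5.87)/(5.1475e-07) = 13 Ω
P = I²R = (4.85)² × 13 = 306 W

306 W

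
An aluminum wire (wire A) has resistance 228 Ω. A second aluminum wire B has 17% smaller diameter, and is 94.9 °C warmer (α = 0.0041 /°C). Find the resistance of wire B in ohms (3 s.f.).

460 Ω

R ∝ ρL/d² with ρ ∝ (1+αΔT), so R_B/R_A = (1 − 17/100)⁻² × (1 + 0.0041×94.9)
= 1.452 × 1.389 = 2.016
R_B = 2.016 × 228 = 460 Ω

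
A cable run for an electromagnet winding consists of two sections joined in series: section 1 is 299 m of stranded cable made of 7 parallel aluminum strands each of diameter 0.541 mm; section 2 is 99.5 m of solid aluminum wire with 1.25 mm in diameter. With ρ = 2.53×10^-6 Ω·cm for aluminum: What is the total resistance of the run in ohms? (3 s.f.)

ρ = 2.53×10^-6 Ω·cm = 2.53×10^-8 Ω·m
Section 1: A_strand = π(2.7050e-04)² = 2.299e-07 m²; R₁ = ρL/(N·A_s) = (2.53×10^-8)(299)/(7×2.299e-07) = 4.701 Ω
Section 2: A = π(d/2)² = π(6.2500e-04 m)² = 1.227e-06 m²
R₂ = (2.53×10^-8)(99.5)/(1.227e-06) = 2.051 Ω
R = R₁ + R₂ = 6.75 Ω

6.75 Ω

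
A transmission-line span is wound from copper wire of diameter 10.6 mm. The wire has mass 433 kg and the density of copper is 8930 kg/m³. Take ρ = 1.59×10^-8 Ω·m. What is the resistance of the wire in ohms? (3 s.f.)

A = π(d/2)² = π(5.3000e-03 m)² = 8.8247e-05 m²
L = m/(density·A) = 433/(8930×8.8247e-05) = 549.5 m
R = ρL/A = (1.59×10^-8)(549.5)/(8.8247e-05) = 0.0990 Ω

0.0990 Ω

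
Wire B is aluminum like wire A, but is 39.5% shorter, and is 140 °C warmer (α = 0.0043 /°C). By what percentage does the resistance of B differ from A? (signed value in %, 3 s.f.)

-3.08%

R ∝ ρL/d² with ρ ∝ (1+αΔT), so R_B/R_A = (1 − 39.5/100) × (1 + 0.0043×140)
= 0.605 × 1.602 = 0.9692
(R_B − R_A)/R_A = 0.9692 − 1 = -3.08%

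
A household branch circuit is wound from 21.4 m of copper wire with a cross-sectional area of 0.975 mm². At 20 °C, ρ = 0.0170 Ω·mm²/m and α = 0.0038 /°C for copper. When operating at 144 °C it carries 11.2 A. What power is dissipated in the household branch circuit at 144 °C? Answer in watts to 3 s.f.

ρ = 0.0170 Ω·mm²/m = 1.70×10^-8 Ω·m
A = 0.975 mm² = 9.750e-07 m²
R₍20₎ = ρL/A = (1.70×10^-8)(21.4)/(9.750e-07) = 0.3731 Ω
R₍144₎ = R₍20₎(1 + αΔT) = 0.3731 × (1 + 0.0038×124) = 0.5489 Ω
P = I²R = (11.2)² × 0.5489 = 68.9 W

68.9 W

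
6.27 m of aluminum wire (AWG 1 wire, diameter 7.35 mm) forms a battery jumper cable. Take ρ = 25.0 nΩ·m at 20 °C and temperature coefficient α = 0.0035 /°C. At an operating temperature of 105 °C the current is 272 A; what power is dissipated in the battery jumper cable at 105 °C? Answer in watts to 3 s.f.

355 W

ρ = 25.0 nΩ·m = 2.50×10^-8 Ω·m
A = π(7.35/2 mm)² = π(3.6750e-03 m)² = 4.243e-05 m²
R₍20₎ = ρL/A = (2.50×10^-8)(6.27)/(4.243e-05) = 0.003694 Ω
R₍105₎ = R₍20₎(1 + αΔT) = 0.003694 × (1 + 0.0035×85) = 0.004793 Ω
P = I²R = (272)² × 0.004793 = 355 W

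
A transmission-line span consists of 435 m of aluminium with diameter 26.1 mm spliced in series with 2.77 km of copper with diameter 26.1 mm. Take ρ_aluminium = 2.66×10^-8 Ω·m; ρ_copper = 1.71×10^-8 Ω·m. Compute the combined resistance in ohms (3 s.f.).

0.110 Ω

Segment 1: A = π(d/2)² = π(1.3050e-02 m)² = 5.350e-04 m²
R₁ = ρL/A = (2.66×10^-8)(435)/(5.350e-04) = 0.02163 Ω
R₂ = (1.71×10^-8)(2770)/(5.350e-04) = 0.08853 Ω
R = R₁ + R₂ = 0.110 Ω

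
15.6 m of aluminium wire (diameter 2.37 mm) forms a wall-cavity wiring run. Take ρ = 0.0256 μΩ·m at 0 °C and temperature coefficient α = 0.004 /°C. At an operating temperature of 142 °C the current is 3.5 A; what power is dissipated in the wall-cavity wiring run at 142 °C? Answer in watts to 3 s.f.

ρ = 0.0256 μΩ·m = 2.56×10^-8 Ω·m
A = π(d/2)² = π(1.1850e-03 m)² = 4.412e-06 m²
R₍0₎ = ρL/A = (2.56×10^-8)(15.6)/(4.412e-06) = 0.09053 Ω
R₍142₎ = R₍0₎(1 + αΔT) = 0.09053 × (1 + 0.004×142) = 0.1419 Ω
P = I²R = (3.5)² × 0.1419 = 1.74 W

1.74 W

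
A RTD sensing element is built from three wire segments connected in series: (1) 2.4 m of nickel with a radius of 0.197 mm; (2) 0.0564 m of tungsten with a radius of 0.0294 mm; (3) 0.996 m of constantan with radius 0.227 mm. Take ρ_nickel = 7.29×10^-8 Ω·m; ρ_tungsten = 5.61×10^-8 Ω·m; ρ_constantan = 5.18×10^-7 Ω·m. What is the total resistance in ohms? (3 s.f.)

5.79 Ω

Seg 1: A = πr² = π(1.9700e-04 m)² = 1.219e-07 m²
R_1 = (7.29×10^-8)(2.4)/(1.219e-07) = 1.435 Ω
Seg 2: A = πr² = π(2.9400e-05 m)² = 2.715e-09 m²
R_2 = (5.61×10^-8)(0.0564)/(2.715e-09) = 1.165 Ω
Seg 3: A = πr² = π(2.2700e-04 m)² = 1.619e-07 m²
R_3 = (5.18×10^-7)(0.996)/(1.619e-07) = 3.187 Ω
R_total = R_1 + R_2 + R_3 = 5.79 Ω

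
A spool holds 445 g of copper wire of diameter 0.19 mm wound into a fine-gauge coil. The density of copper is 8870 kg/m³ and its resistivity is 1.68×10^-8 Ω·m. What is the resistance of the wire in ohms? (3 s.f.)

1050 Ω

A = π(d/2)² = π(9.5000e-05 m)² = 2.8353e-08 m²
L = m/(density·A) = 0.445/(8870×2.8353e-08) = 1769 m
R = ρL/A = (1.68×10^-8)(1769)/(2.8353e-08) = 1050 Ω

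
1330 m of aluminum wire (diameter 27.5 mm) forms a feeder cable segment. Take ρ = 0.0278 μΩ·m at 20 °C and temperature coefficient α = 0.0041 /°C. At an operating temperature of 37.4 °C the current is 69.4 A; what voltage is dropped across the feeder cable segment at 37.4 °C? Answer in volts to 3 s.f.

ρ = 0.0278 μΩ·m = 2.78×10^-8 Ω·m
A = π(d/2)² = π(1.3750e-02 m)² = 5.940e-04 m²
R₍20₎ = ρL/A = (2.78×10^-8)(1330)/(5.940e-04) = 0.06225 Ω
R₍37.4₎ = R₍20₎(1 + αΔT) = 0.06225 × (1 + 0.0041×17.4) = 0.06669 Ω
V = IR = 69.4 × 0.06669 = 4.63 V

4.63 V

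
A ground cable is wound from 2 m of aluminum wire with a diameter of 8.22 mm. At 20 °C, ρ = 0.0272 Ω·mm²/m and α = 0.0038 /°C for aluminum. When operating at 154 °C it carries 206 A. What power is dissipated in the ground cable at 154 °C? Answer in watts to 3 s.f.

65.7 W

ρ = 0.0272 Ω·mm²/m = 2.72×10^-8 Ω·m
A = π(d/2)² = π(4.1100e-03 m)² = 5.307e-05 m²
R₍20₎ = ρL/A = (2.72×10^-8)(2)/(5.307e-05) = 0.001025 Ω
R₍154₎ = R₍20₎(1 + αΔT) = 0.001025 × (1 + 0.0038×134) = 0.001547 Ω
P = I²R = (206)² × 0.001547 = 65.7 W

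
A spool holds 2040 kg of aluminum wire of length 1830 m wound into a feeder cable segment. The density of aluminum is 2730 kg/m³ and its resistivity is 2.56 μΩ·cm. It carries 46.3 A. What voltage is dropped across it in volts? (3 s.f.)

5.31 V

ρ = 2.56 μΩ·cm = 2.56×10^-8 Ω·m
A = m/(density·L) = 2040/(2730×1830) = 4.0833e-04 m²
R = ρL/A = (2.56×10^-8)(1830)/(4.0833e-04) = 0.1147 Ω
V = IR = 46.3 × 0.1147 = 5.31 V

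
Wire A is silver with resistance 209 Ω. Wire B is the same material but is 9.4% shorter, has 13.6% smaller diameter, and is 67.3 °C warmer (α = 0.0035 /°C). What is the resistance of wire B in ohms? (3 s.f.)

R ∝ ρL/d² with ρ ∝ (1+αΔT), so R_B/R_A = (1 − 9.4/100) × (1 − 13.6/100)⁻² × (1 + 0.0035×67.3)
= 0.906 × 1.34 × 1.236 = 1.5
R_B = 1.5 × 209 = 313 Ω

313 Ω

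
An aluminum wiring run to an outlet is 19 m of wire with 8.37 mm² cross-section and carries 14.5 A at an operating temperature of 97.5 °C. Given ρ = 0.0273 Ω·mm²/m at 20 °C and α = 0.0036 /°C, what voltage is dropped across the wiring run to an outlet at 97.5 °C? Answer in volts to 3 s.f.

1.15 V

ρ = 0.0273 Ω·mm²/m = 2.73×10^-8 Ω·m
A = 8.37 mm² = 8.370e-06 m²
R₍20₎ = ρL/A = (2.73×10^-8)(19)/(8.370e-06) = 0.06197 Ω
R₍97.5₎ = R₍20₎(1 + αΔT) = 0.06197 × (1 + 0.0036×77.5) = 0.07926 Ω
V = IR = 14.5 × 0.07926 = 1.15 V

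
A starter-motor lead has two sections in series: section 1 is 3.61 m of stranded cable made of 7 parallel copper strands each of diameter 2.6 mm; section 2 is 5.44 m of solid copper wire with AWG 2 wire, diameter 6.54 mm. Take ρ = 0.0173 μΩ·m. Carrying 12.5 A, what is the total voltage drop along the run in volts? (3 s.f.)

ρ = 0.0173 μΩ·m = 1.73×10^-8 Ω·m
Section 1: A_strand = π(1.3000e-03)² = 5.309e-06 m²; R₁ = ρL/(N·A_s) = (1.73×10^-8)(3.61)/(7×5.309e-06) = 0.00168 Ω
Section 2: A = π(6.54/2 mm)² = π(3.2700e-03 m)² = 3.359e-05 m²
R₂ = (1.73×10^-8)(5.44)/(3.359e-05) = 0.002802 Ω
R = R₁ + R₂ = 0.004482 Ω
V = IR = 12.5 × 0.004482 = 0.0560 V

0.0560 V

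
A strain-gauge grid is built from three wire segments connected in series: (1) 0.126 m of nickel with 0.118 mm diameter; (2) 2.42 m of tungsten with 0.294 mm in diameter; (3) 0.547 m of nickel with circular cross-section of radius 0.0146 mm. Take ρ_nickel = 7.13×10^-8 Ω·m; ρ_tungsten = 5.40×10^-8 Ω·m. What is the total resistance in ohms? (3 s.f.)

Seg 1: A = π(d/2)² = π(5.9000e-05 m)² = 1.094e-08 m²
R_1 = (7.13×10^-8)(0.126)/(1.094e-08) = 0.8215 Ω
Seg 2: A = π(d/2)² = π(1.4700e-04 m)² = 6.789e-08 m²
R_2 = (5.40×10^-8)(2.42)/(6.789e-08) = 1.925 Ω
Seg 3: A = πr² = π(1.4600e-05 m)² = 6.697e-10 m²
R_3 = (7.13×10^-8)(0.547)/(6.697e-10) = 58.24 Ω
R_total = R_1 + R_2 + R_3 = 61.0 Ω

61.0 Ω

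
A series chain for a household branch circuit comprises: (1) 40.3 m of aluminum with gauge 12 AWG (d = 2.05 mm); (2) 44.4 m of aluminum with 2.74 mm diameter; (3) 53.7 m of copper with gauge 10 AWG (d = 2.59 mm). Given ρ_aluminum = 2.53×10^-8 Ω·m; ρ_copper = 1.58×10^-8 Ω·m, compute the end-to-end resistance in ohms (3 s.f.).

0.660 Ω

Seg 1: A = π(2.05/2 mm)² = π(1.0250e-03 m)² = 3.301e-06 m²
R_1 = (2.53×10^-8)(40.3)/(3.301e-06) = 0.3089 Ω
Seg 2: A = π(d/2)² = π(1.3700e-03 m)² = 5.896e-06 m²
R_2 = (2.53×10^-8)(44.4)/(5.896e-06) = 0.1905 Ω
Seg 3: A = π(2.59/2 mm)² = π(1.2950e-03 m)² = 5.269e-06 m²
R_3 = (1.58×10^-8)(53.7)/(5.269e-06) = 0.161 Ω
R_total = R_1 + R_2 + R_3 = 0.660 Ω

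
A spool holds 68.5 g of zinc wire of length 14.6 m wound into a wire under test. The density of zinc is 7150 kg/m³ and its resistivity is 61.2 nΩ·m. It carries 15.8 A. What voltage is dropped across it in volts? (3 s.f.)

ρ = 61.2 nΩ·m = 6.12×10^-8 Ω·m
A = m/(density·L) = 0.0685/(7150×14.6) = 6.5619e-07 m²
R = ρL/A = (6.12×10^-8)(14.6)/(6.5619e-07) = 1.362 Ω
V = IR = 15.8 × 1.362 = 21.5 V

21.5 V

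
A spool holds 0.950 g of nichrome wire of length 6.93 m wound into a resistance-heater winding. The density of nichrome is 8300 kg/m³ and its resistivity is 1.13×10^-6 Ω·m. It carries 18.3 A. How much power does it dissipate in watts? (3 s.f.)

1.59×10^5 W

A = m/(density·L) = 9.500×10^-4/(8300×6.93) = 1.6516e-08 m²
R = ρL/A = (1.13×10^-6)(6.93)/(1.6516e-08) = 474.1 Ω
P = I²R = (18.3)² × 474.1 = 1.59×10^5 W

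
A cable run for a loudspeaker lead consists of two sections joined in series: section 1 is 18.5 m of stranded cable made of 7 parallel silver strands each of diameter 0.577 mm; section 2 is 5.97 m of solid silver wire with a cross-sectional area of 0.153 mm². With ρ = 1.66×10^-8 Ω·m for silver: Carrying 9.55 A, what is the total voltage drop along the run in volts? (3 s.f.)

7.79 V

Section 1: A_strand = π(2.8850e-04)² = 2.615e-07 m²; R₁ = ρL/(N·A_s) = (1.66×10^-8)(18.5)/(7×2.615e-07) = 0.1678 Ω
Section 2: A = 0.153 mm² = 1.530e-07 m²
R₂ = (1.66×10^-8)(5.97)/(1.530e-07) = 0.6477 Ω
R = R₁ + R₂ = 0.8155 Ω
V = IR = 9.55 × 0.8155 = 7.79 V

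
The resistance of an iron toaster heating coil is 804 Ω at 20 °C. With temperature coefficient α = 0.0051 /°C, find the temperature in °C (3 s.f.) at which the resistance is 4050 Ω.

R = R₀(1 + α(T − T₀)) ⇒ T = T₀ + (R/R₀ − 1)/α
T = 20 + (4050/804 − 1)/0.0051 = 20 + (4.037)/0.0051 = 812 °C

812 °C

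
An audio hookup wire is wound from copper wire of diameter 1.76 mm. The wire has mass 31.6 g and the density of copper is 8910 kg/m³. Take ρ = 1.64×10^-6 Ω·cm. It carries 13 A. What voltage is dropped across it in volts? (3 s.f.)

0.128 V

ρ = 1.64×10^-6 Ω·cm = 1.64×10^-8 Ω·m
A = π(d/2)² = π(8.8000e-04 m)² = 2.4328e-06 m²
L = m/(density·A) = 0.0316/(8910×2.4328e-06) = 1.458 m
R = ρL/A = (1.64×10^-8)(1.458)/(2.4328e-06) = 0.009827 Ω
V = IR = 13 × 0.009827 = 0.128 V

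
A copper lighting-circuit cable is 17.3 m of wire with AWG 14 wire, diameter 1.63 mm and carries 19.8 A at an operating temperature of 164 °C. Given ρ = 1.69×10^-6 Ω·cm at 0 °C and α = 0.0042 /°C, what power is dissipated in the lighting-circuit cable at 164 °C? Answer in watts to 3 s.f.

92.8 W

ρ = 1.69×10^-6 Ω·cm = 1.69×10^-8 Ω·m
A = π(1.63/2 mm)² = π(8.1500e-04 m)² = 2.087e-06 m²
R₍0₎ = ρL/A = (1.69×10^-8)(17.3)/(2.087e-06) = 0.1401 Ω
R₍164₎ = R₍0₎(1 + αΔT) = 0.1401 × (1 + 0.0042×164) = 0.2366 Ω
P = I²R = (19.8)² × 0.2366 = 92.8 W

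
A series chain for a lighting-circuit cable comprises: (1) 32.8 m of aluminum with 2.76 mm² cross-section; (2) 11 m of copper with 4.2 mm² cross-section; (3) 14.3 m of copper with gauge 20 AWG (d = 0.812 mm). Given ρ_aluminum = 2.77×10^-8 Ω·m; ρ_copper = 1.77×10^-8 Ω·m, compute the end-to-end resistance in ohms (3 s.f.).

0.864 Ω

Seg 1: A = 2.76 mm² = 2.760e-06 m²
R_1 = (2.77×10^-8)(32.8)/(2.760e-06) = 0.3292 Ω
Seg 2: A = 4.2 mm² = 4.200e-06 m²
R_2 = (1.77×10^-8)(11)/(4.200e-06) = 0.04636 Ω
Seg 3: A = π(0.812/2 mm)² = π(4.0600e-04 m)² = 5.178e-07 m²
R_3 = (1.77×10^-8)(14.3)/(5.178e-07) = 0.4888 Ω
R_total = R_1 + R_2 + R_3 = 0.864 Ω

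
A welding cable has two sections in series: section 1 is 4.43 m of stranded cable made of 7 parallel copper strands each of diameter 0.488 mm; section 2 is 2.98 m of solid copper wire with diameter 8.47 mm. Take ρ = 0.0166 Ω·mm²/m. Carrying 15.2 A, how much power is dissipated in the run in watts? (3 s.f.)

ρ = 0.0166 Ω·mm²/m = 1.66×10^-8 Ω·m
Section 1: A_strand = π(2.4400e-04)² = 1.870e-07 m²; R₁ = ρL/(N·A_s) = (1.66×10^-8)(4.43)/(7×1.870e-07) = 0.05617 Ω
Section 2: A = π(d/2)² = π(4.2350e-03 m)² = 5.635e-05 m²
R₂ = (1.66×10^-8)(2.98)/(5.635e-05) = 8.779×10^-4 Ω
R = R₁ + R₂ = 0.05705 Ω
P = I²R = (15.2)² × 0.05705 = 13.2 W

13.2 W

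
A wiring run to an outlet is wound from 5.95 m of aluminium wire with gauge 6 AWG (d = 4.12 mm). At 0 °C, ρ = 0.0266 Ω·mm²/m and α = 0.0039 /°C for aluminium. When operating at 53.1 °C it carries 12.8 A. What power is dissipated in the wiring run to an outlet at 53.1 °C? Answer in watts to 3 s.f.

ρ = 0.0266 Ω·mm²/m = 2.66×10^-8 Ω·m
A = π(4.12/2 mm)² = π(2.0600e-03 m)² = 1.333e-05 m²
R₍0₎ = ρL/A = (2.66×10^-8)(5.95)/(1.333e-05) = 0.01187 Ω
R₍53.1₎ = R₍0₎(1 + αΔT) = 0.01187 × (1 + 0.0039×53.1) = 0.01433 Ω
P = I²R = (12.8)² × 0.01433 = 2.35 W

2.35 W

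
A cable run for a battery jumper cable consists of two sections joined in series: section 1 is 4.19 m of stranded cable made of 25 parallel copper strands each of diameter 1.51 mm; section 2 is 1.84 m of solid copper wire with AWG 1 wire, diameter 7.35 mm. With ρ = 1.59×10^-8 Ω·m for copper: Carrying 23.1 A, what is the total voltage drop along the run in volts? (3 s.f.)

Section 1: A_strand = π(7.5500e-04)² = 1.791e-06 m²; R₁ = ρL/(N·A_s) = (1.59×10^-8)(4.19)/(25×1.791e-06) = 0.001488 Ω
Section 2: A = π(7.35/2 mm)² = π(3.6750e-03 m)² = 4.243e-05 m²
R₂ = (1.59×10^-8)(1.84)/(4.243e-05) = 6.895×10^-4 Ω
R = R₁ + R₂ = 0.002178 Ω
V = IR = 23.1 × 0.002178 = 0.0503 V

0.0503 V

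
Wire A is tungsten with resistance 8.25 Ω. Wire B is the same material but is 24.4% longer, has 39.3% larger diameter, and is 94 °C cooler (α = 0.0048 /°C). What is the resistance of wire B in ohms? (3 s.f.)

2.90 Ω

R ∝ ρL/d² with ρ ∝ (1+αΔT), so R_B/R_A = (1 + 24.4/100) × (1 + 39.3/100)⁻² × (1 − 0.0048×94)
= 1.244 × 0.5153 × 0.5488 = 0.3518
R_B = 0.3518 × 8.25 = 2.90 Ω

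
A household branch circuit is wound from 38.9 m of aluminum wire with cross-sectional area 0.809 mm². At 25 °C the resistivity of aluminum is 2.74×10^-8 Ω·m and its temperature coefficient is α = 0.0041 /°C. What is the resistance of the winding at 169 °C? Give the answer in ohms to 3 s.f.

A = 0.809 mm² = 8.090e-07 m²
R₍25°C₎ = ρL/A = (2.74×10^-8)(38.9)/(8.090e-07) = 1.318 Ω
R = R₀(1 + αΔT) = 1.318(1 + 0.0041×144) = 2.10 Ω

2.10 Ω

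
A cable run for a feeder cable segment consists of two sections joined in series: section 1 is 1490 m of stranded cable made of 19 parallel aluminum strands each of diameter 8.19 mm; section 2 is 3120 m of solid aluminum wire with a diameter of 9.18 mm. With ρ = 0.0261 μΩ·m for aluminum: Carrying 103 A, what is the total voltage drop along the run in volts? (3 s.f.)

ρ = 0.0261 μΩ·m = 2.61×10^-8 Ω·m
Section 1: A_strand = π(4.0950e-03)² = 5.268e-05 m²; R₁ = ρL/(N·A_s) = (2.61×10^-8)(1490)/(19×5.268e-05) = 0.03885 Ω
Section 2: A = π(d/2)² = π(4.5900e-03 m)² = 6.619e-05 m²
R₂ = (2.61×10^-8)(3120)/(6.619e-05) = 1.23 Ω
R = R₁ + R₂ = 1.269 Ω
V = IR = 103 × 1.269 = 131 V

131 V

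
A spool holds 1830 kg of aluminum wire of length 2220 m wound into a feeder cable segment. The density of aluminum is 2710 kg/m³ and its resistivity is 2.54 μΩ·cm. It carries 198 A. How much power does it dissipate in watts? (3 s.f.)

ρ = 2.54 μΩ·cm = 2.54×10^-8 Ω·m
A = m/(density·L) = 1830/(2710×2220) = 3.0418e-04 m²
R = ρL/A = (2.54×10^-8)(2220)/(3.0418e-04) = 0.1854 Ω
P = I²R = (198)² × 0.1854 = 7270 W

7270 W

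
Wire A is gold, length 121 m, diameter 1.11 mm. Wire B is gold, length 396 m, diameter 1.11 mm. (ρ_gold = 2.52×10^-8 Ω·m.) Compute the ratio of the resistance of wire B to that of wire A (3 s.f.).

3.27

R ∝ ρL/d², so R_B/R_A = (L_B/L_A)
= (396/121) = 3.27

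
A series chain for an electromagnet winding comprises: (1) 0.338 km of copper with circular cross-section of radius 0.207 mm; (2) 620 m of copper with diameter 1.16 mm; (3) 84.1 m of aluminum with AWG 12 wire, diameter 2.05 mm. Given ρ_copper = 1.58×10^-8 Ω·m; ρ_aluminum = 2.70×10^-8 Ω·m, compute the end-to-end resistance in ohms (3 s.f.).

49.6 Ω

Seg 1: A = πr² = π(2.0700e-04 m)² = 1.346e-07 m²
R_1 = (1.58×10^-8)(338)/(1.346e-07) = 39.67 Ω
Seg 2: A = π(d/2)² = π(5.8000e-04 m)² = 1.057e-06 m²
R_2 = (1.58×10^-8)(620)/(1.057e-06) = 9.269 Ω
Seg 3: A = π(2.05/2 mm)² = π(1.0250e-03 m)² = 3.301e-06 m²
R_3 = (2.70×10^-8)(84.1)/(3.301e-06) = 0.688 Ω
R_total = R_1 + R_2 + R_3 = 49.6 Ω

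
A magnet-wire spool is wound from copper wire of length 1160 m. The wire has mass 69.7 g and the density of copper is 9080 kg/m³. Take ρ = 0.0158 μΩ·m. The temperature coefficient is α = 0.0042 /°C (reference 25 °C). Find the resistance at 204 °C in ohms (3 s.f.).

4850 Ω

ρ = 0.0158 μΩ·m = 1.58×10^-8 Ω·m
A = m/(density·L) = 0.0697/(9080×1160) = 6.6174e-09 m²
R = ρL/A = (1.58×10^-8)(1160)/(6.6174e-09) = 2770 Ω
R(204 °C) = 2770 × (1 + 0.0042×179) = 4850 Ω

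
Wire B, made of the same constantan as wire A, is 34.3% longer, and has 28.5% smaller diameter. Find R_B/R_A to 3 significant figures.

2.63

R ∝ L/d², so R_B/R_A = (1 + 34.3/100) × (1 − 28.5/100)⁻²
= 1.343 × 1.956 = 2.63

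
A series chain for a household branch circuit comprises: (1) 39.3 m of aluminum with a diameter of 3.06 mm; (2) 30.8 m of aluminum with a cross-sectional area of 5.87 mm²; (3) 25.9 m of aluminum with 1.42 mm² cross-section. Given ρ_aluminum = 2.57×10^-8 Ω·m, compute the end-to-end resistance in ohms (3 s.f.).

0.741 Ω

Seg 1: A = π(d/2)² = π(1.5300e-03 m)² = 7.354e-06 m²
R_1 = (2.57×10^-8)(39.3)/(7.354e-06) = 0.1373 Ω
Seg 2: A = 5.87 mm² = 5.870e-06 m²
R_2 = (2.57×10^-8)(30.8)/(5.870e-06) = 0.1348 Ω
Seg 3: A = 1.42 mm² = 1.420e-06 m²
R_3 = (2.57×10^-8)(25.9)/(1.420e-06) = 0.4688 Ω
R_total = R_1 + R_2 + R_3 = 0.741 Ω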